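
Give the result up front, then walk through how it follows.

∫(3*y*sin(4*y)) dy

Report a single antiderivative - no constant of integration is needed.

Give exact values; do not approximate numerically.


The answer is -3*y*cos(4*y)/4 + 3*sin(4*y)/16.
Step 1. Integrate ∫(3*y*sin(4*y)) dy by parts with u = y, dv = (3*sin(4*y)) dy, so v = -3*cos(4*y)/4: now -3*y*cos(4*y)/4 + ∫(3*cos(4*y)/4) dy.
Step 2. Evaluate the standard form: now -3*y*cos(4*y)/4 + 3*sin(4*y)/16.
Answer: -3*y*cos(4*y)/4 + 3*sin(4*y)/16.


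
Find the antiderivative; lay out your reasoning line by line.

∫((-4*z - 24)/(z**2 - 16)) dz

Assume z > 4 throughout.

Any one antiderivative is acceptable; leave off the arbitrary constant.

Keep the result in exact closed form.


Step 1. Decompose ∫((-4*z - 24)/(z**2 - 16)) dz by partial fractions, (-4*z - 24)/(z**2 - 16) = 1/(z + 4) - 5/(z - 4): now ∫(-5/(z - 4)) dz + ∫(1/(z + 4)) dz.
Step 2. Evaluate the standard form [assuming z > 4]: now -5*log(z - 4) + ∫(1/(z + 4)) dz.
Step 3. Evaluate the standard form [assuming z > -4]: now -5*log(z - 4) + log(z + 4).
Answer: -5*log(z - 4) + log(z + 4).


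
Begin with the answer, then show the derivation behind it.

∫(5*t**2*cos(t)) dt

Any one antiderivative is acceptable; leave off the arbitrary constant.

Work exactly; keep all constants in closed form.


The answer is 5*t**2*sin(t) + 10*t*cos(t) - 10*sin(t).
Step 1. Integrate ∫(5*t**2*cos(t)) dt by parts with u = t**2, dv = (5*cos(t)) dt, so v = 5*sin(t): now 5*t**2*sin(t) + ∫(-10*t*sin(t)) dt.
Step 2. Integrate ∫(-10*t*sin(t)) dt by parts with u = t, dv = (-10*sin(t)) dt, so v = 10*cos(t): now 5*t**2*sin(t) + 10*t*cos(t) + ∫(-10*cos(t)) dt.
Step 3. Evaluate the standard form: now 5*t**2*sin(t) + 10*t*cos(t) - 10*sin(t).
Answer: 5*t**2*sin(t) + 10*t*cos(t) - 10*sin(t).


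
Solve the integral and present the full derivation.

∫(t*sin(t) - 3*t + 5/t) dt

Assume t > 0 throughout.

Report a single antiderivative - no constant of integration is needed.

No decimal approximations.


Step 1. Rewrite: now ∫(5/t) dt + ∫(-3*t) dt + ∫(t*sin(t)) dt.
Step 2. Evaluate the standard form: now -3*t**2/2 + ∫(5/t) dt + ∫(t*sin(t)) dt.
Step 3. Integrate ∫(t*sin(t)) dt by parts with u = t, dv = (sin(t)) dt, so v = -cos(t): now -3*t**2/2 - t*cos(t) + ∫(5/t) dt + ∫(cos(t)) dt.
Step 4. Evaluate the standard form: now -3*t**2/2 - t*cos(t) + sin(t) + ∫(5/t) dt.
Step 5. Evaluate the standard form [assuming t > 0]: now -3*t**2/2 - t*cos(t) + 5*log(t) + sin(t).
Answer: -3*t**2/2 - t*cos(t) + 5*log(t) + sin(t).


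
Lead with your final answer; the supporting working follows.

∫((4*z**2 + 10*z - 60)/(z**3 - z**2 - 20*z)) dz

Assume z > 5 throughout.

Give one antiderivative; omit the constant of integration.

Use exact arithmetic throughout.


The answer is 3*log(z) + 2*log(z - 5) - log(z + 4).
Step 1. Decompose ∫((4*z**2 + 10*z - 60)/(z**3 - z**2 - 20*z)) dz by partial fractions, (4*z**2 + 10*z - 60)/(z**3 - z**2 - 20*z) = -1/(z + 4) + 2/(z - 5) + 3/z: now ∫(3/z) dz + ∫(2/(z - 5)) dz + ∫(-1/(z + 4)) dz.
Step 2. Evaluate the standard form [assuming z > 0]: now 3*log(z) + ∫(2/(z - 5)) dz + ∫(-1/(z + 4)) dz.
Step 3. Evaluate the standard form [assuming z > 5]: now 3*log(z) + 2*log(z - 5) + ∫(-1/(z + 4)) dz.
Step 4. Evaluate the standard form [assuming z > -4]: now 3*log(z) + 2*log(z - 5) - log(z + 4).
Answer: 3*log(z) + 2*log(z - 5) - log(z + 4).


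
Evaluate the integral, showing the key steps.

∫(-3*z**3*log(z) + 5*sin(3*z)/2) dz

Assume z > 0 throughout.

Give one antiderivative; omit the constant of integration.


Step 1. Rewrite: now ∫(-3*z**3*log(z)) dz + ∫(5*sin(3*z)/2) dz.
Step 2. Evaluate the standard form: now -5*cos(3*z)/6 + ∫(-3*z**3*log(z)) dz.
Step 3. Integrate ∫(-3*z**3*log(z)) dz by parts with u = log(z), dv = (-3*z**3) dz, so v = -3*z**4/4 [assuming z > 0]: now -3*z**4*log(z)/4 - 5*cos(3*z)/6 + ∫(3*z**3/4) dz.
Step 4. Evaluate the standard form: now -3*z**4*log(z)/4 + 3*z**4/16 - 5*cos(3*z)/6.
Answer: -3*z**4*log(z)/4 + 3*z**4/16 - 5*cos(3*z)/6.


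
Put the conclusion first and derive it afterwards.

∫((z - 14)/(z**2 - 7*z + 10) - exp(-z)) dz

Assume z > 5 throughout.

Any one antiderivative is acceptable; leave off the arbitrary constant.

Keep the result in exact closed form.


The answer is -3*log(z - 5) + 4*log(z - 2) + exp(-z).
Step 1. Rewrite: now ∫((z - 14)/(z**2 - 7*z + 10)) dz + ∫(-exp(-z)) dz.
Step 2. Evaluate the standard form: now ∫((z - 14)/(z**2 - 7*z + 10)) dz + exp(-z).
Step 3. Decompose ∫((z - 14)/(z**2 - 7*z + 10)) dz by partial fractions, (z - 14)/(z**2 - 7*z + 10) = 4/(z - 2) - 3/(z - 5): now ∫(-3/(z - 5)) dz + ∫(4/(z - 2)) dz + exp(-z).
Step 4. Evaluate the standard form [assuming z > 2]: now 4*log(z - 2) + ∫(-3/(z - 5)) dz + exp(-z).
Step 5. Evaluate the standard form [assuming z > 5]: now -3*log(z - 5) + 4*log(z - 2) + exp(-z).
Answer: -3*log(z - 5) + 4*log(z - 2) + exp(-z).


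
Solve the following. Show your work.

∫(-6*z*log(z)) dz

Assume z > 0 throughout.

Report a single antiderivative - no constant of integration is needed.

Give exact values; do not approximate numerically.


Step 1. Integrate ∫(-6*z*log(z)) dz by parts with u = log(z), dv = (-6*z) dz, so v = -3*z**2 [assuming z > 0]: now -3*z**2*log(z) + ∫(3*z) dz.
Step 2. Evaluate the standard form: now -3*z**2*log(z) + 3*z**2/2.
Answer: -3*z**2*log(z) + 3*z**2/2.


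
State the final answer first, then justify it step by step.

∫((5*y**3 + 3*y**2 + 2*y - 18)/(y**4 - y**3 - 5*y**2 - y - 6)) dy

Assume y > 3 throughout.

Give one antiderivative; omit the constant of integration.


The answer is 3*log(y - 3) + 2*log(y + 2) + 3*atan(y).
Step 1. Decompose ∫((5*y**3 + 3*y**2 + 2*y - 18)/(y**4 - y**3 - 5*y**2 - y - 6)) dy by partial fractions, (5*y**3 + 3*y**2 + 2*y - 18)/(y**4 - y**3 - 5*y**2 - y - 6) = 3/(y**2 + 1) + 2/(y + 2) + 3/(y - 3): now ∫(3/(y - 3)) dy + ∫(2/(y + 2)) dy + ∫(3/(y**2 + 1)) dy.
Step 2. Evaluate the standard form [assuming y > 3]: now 3*log(y - 3) + ∫(2/(y + 2)) dy + ∫(3/(y**2 + 1)) dy.
Step 3. Evaluate the standard form [assuming y > -2]: now 3*log(y - 3) + 2*log(y + 2) + ∫(3/(y**2 + 1)) dy.
Step 4. Evaluate the standard form: now 3*log(y - 3) + 2*log(y + 2) + 3*atan(y).
Answer: 3*log(y - 3) + 2*log(y + 2) + 3*atan(y).


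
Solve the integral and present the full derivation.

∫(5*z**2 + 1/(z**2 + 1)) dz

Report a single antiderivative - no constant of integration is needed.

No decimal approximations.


Step 1. Rewrite: now ∫(5*z**2) dz + ∫(1/(z**2 + 1)) dz.
Step 2. Evaluate the standard form: now atan(z) + ∫(5*z**2) dz.
Step 3. Evaluate the standard form: now 5*z**3/3 + atan(z).
Answer: 5*z**3/3 + atan(z).


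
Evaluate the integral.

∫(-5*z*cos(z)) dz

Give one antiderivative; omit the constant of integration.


Answer: -5*z*sin(z) - 5*cos(z).


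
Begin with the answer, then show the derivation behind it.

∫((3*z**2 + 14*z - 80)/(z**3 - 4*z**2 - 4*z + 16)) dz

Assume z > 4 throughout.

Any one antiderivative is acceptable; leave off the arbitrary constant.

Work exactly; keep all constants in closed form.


The answer is 2*log(z - 4) + 5*log(z - 2) - 4*log(z + 2).
Step 1. Decompose ∫((3*z**2 + 14*z - 80)/(z**3 - 4*z**2 - 4*z + 16)) dz by partial fractions, (3*z**2 + 14*z - 80)/(z**3 - 4*z**2 - 4*z + 16) = -4/(z + 2) + 5/(z - 2) + 2/(z - 4): now ∫(2/(z - 4)) dz + ∫(5/(z - 2)) dz + ∫(-4/(z + 2)) dz.
Step 2. Evaluate the standard form [assuming z > 4]: now 2*log(z - 4) + ∫(5/(z - 2)) dz + ∫(-4/(z + 2)) dz.
Step 3. Evaluate the standard form [assuming z > -2]: now 2*log(z - 4) - 4*log(z + 2) + ∫(5/(z - 2)) dz.
Step 4. Evaluate the standard form [assuming z > 2]: now 2*log(z - 4) + 5*log(z - 2) - 4*log(z + 2).
Answer: 2*log(z - 4) + 5*log(z - 2) - 4*log(z + 2).


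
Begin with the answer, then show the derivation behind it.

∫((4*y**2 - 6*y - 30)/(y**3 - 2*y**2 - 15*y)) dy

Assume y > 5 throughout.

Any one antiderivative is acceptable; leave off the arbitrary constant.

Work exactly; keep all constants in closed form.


The answer is 2*log(y) + log(y - 5) + log(y + 3).
Step 1. Decompose ∫((4*y**2 - 6*y - 30)/(y**3 - 2*y**2 - 15*y)) dy by partial fractions, (4*y**2 - 6*y - 30)/(y**3 - 2*y**2 - 15*y) = 1/(y + 3) + 1/(y - 5) + 2/y: now ∫(2/y) dy + ∫(1/(y - 5)) dy + ∫(1/(y + 3)) dy.
Step 2. Evaluate the standard form [assuming y > 0]: now 2*log(y) + ∫(1/(y - 5)) dy + ∫(1/(y + 3)) dy.
Step 3. Evaluate the standard form [assuming y > 5]: now 2*log(y) + log(y - 5) + ∫(1/(y + 3)) dy.
Step 4. Evaluate the standard form [assuming y > -3]: now 2*log(y) + log(y - 5) + log(y + 3).
Answer: 2*log(y) + log(y - 5) + log(y + 3).


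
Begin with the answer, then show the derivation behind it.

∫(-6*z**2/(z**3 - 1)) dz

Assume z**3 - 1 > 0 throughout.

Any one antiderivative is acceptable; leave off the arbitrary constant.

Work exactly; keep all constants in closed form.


The answer is -2*log(z**3 - 1).
Step 1. Substitute u = z**3 - 1, turning ∫(-6*z**2/(z**3 - 1)) dz into ∫(-2/u) du: now ∫(-2/u) du.
Step 2. Evaluate the standard form [assuming u > 0]: now -2*log(u).
Step 3. Substitute back u = z**3 - 1: now -2*log(z**3 - 1).
Answer: -2*log(z**3 - 1).


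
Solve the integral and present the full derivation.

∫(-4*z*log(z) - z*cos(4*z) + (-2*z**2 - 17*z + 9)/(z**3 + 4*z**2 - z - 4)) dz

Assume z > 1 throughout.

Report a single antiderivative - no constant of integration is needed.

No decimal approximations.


Step 1. Rewrite: now ∫(-4*z*log(z)) dz + ∫(-z*cos(4*z)) dz + ∫((-2*z**2 - 17*z + 9)/(z**3 + 4*z**2 - z - 4)) dz.
Step 2. Integrate ∫(-4*z*log(z)) dz by parts with u = log(z), dv = (-4*z) dz, so v = -2*z**2 [assuming z > 0]: now -2*z**2*log(z) + ∫(2*z) dz + ∫(-z*cos(4*z)) dz + ∫((-2*z**2 - 17*z + 9)/(z**3 + 4*z**2 - z - 4)) dz.
Step 3. Evaluate the standard form: now -2*z**2*log(z) + z**2 + ∫(-z*cos(4*z)) dz + ∫((-2*z**2 - 17*z + 9)/(z**3 + 4*z**2 - z - 4)) dz.
Step 4. Integrate ∫(-z*cos(4*z)) dz by parts with u = z, dv = (-cos(4*z)) dz, so v = -sin(4*z)/4: now -2*z**2*log(z) + z**2 - z*sin(4*z)/4 + ∫((-2*z**2 - 17*z + 9)/(z**3 + 4*z**2 - z - 4)) dz + ∫(sin(4*z)/4) dz.
Step 5. Evaluate the standard form: now -2*z**2*log(z) + z**2 - z*sin(4*z)/4 - cos(4*z)/16 + ∫((-2*z**2 - 17*z + 9)/(z**3 + 4*z**2 - z - 4)) dz.
Step 6. Decompose ∫((-2*z**2 - 17*z + 9)/(z**3 + 4*z**2 - z - 4)) dz by partial fractions, (-2*z**2 - 17*z + 9)/(z**3 + 4*z**2 - z - 4) = 3/(z + 4) - 4/(z + 1) - 1/(z - 1): now -2*z**2*log(z) + z**2 - z*sin(4*z)/4 - cos(4*z)/16 + ∫(-1/(z - 1)) dz + ∫(-4/(z + 1)) dz + ∫(3/(z + 4)) dz.
Step 7. Evaluate the standard form [assuming z > -1]: now -2*z**2*log(z) + z**2 - z*sin(4*z)/4 - 4*log(z + 1) - cos(4*z)/16 + ∫(-1/(z - 1)) dz + ∫(3/(z + 4)) dz.
Step 8. Evaluate the standard form [assuming z > -4]: now -2*z**2*log(z) + z**2 - z*sin(4*z)/4 - 4*log(z + 1) + 3*log(z + 4) - cos(4*z)/16 + ∫(-1/(z - 1)) dz.
Step 9. Evaluate the standard form [assuming z > 1]: now -2*z**2*log(z) + z**2 - z*sin(4*z)/4 - log(z - 1) - 4*log(z + 1) + 3*log(z + 4) - cos(4*z)/16.
Answer: -2*z**2*log(z) + z**2 - z*sin(4*z)/4 - log(z - 1) - 4*log(z + 1) + 3*log(z + 4) - cos(4*z)/16.


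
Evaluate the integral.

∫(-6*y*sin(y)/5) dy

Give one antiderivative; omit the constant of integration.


Answer: 6*y*cos(y)/5 - 6*sin(y)/5.


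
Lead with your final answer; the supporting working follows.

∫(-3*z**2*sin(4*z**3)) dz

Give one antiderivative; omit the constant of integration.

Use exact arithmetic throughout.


The answer is cos(4*z**3)/4.
Step 1. Substitute u = z**3, turning ∫(-3*z**2*sin(4*z**3)) dz into ∫(-sin(4*u)) du: now ∫(-sin(4*u)) du.
Step 2. Evaluate the standard form: now cos(4*u)/4.
Step 3. Substitute back u = z**3: now cos(4*z**3)/4.
Answer: cos(4*z**3)/4.


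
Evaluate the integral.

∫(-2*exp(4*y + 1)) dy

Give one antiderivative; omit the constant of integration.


Answer: -exp(4*y + 1)/2.


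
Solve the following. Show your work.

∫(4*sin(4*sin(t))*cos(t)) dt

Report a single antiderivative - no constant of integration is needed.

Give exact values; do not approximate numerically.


Step 1. Substitute u = sin(t), turning ∫(4*sin(4*sin(t))*cos(t)) dt into ∫(4*sin(4*u)) du: now ∫(4*sin(4*u)) du.
Step 2. Evaluate the standard form: now -cos(4*u).
Step 3. Substitute back u = sin(t): now -cos(4*sin(t)).
Answer: -cos(4*sin(t)).


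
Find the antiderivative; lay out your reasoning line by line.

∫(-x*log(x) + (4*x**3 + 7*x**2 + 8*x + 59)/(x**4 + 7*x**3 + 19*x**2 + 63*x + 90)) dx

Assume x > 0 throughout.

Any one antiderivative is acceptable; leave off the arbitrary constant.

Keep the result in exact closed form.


Step 1. Rewrite: now ∫(-x*log(x)) dx + ∫((4*x**3 + 7*x**2 + 8*x + 59)/(x**4 + 7*x**3 + 19*x**2 + 63*x + 90)) dx.
Step 2. Decompose ∫((4*x**3 + 7*x**2 + 8*x + 59)/(x**4 + 7*x**3 + 19*x**2 + 63*x + 90)) dx by partial fractions, (4*x**3 + 7*x**2 + 8*x + 59)/(x**4 + 7*x**3 + 19*x**2 + 63*x + 90) = -4/(x**2 + 9) + 3/(x + 5) + 1/(x + 2): now ∫(-x*log(x)) dx + ∫(1/(x + 2)) dx + ∫(3/(x + 5)) dx + ∫(-4/(x**2 + 9)) dx.
Step 3. Evaluate the standard form [assuming x > -5]: now 3*log(x + 5) + ∫(-x*log(x)) dx + ∫(1/(x + 2)) dx + ∫(-4/(x**2 + 9)) dx.
Step 4. Evaluate the standard form [assuming x > -2]: now log(x + 2) + 3*log(x + 5) + ∫(-x*log(x)) dx + ∫(-4/(x**2 + 9)) dx.
Step 5. Evaluate the standard form: now log(x + 2) + 3*log(x + 5) - 4*atan(x/3)/3 + ∫(-x*log(x)) dx.
Step 6. Integrate ∫(-x*log(x)) dx by parts with u = log(x), dv = (-x) dx, so v = -x**2/2 [assuming x > 0]: now -x**2*log(x)/2 + log(x + 2) + 3*log(x + 5) - 4*atan(x/3)/3 + ∫(x/2) dx.
Step 7. Evaluate the standard form: now -x**2*log(x)/2 + x**2/4 + log(x + 2) + 3*log(x + 5) - 4*atan(x/3)/3.
Answer: -x**2*log(x)/2 + x**2/4 + log(x + 2) + 3*log(x + 5) - 4*atan(x/3)/3.


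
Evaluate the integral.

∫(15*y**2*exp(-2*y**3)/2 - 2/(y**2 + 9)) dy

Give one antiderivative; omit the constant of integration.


Answer: -2*atan(y/3)/3 - 5*exp(-2*y**3)/4.


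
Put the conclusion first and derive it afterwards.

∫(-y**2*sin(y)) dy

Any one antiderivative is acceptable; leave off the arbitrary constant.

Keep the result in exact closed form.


The answer is y**2*cos(y) - 2*y*sin(y) - 2*cos(y).
Step 1. Integrate ∫(-y**2*sin(y)) dy by parts with u = y**2, dv = (-sin(y)) dy, so v = cos(y): now y**2*cos(y) + ∫(-2*y*cos(y)) dy.
Step 2. Integrate ∫(-2*y*cos(y)) dy by parts with u = y, dv = (-2*cos(y)) dy, so v = -2*sin(y): now y**2*cos(y) - 2*y*sin(y) + ∫(2*sin(y)) dy.
Step 3. Evaluate the standard form: now y**2*cos(y) - 2*y*sin(y) - 2*cos(y).
Answer: y**2*cos(y) - 2*y*sin(y) - 2*cos(y).


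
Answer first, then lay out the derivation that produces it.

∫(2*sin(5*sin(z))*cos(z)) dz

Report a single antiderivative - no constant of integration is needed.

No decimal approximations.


The answer is -2*cos(5*sin(z))/5.
Step 1. Substitute u = sin(z), turning ∫(2*sin(5*sin(z))*cos(z)) dz into ∫(2*sin(5*u)) du: now ∫(2*sin(5*u)) du.
Step 2. Evaluate the standard form: now -2*cos(5*u)/5.
Step 3. Substitute back u = sin(z): now -2*cos(5*sin(z))/5.
Answer: -2*cos(5*sin(z))/5.


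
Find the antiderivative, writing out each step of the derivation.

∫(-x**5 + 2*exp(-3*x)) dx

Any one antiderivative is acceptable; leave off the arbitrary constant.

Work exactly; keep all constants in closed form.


Step 1. Rewrite: now ∫(-x**5) dx + ∫(2*exp(-3*x)) dx.
Step 2. Evaluate the standard form: now -x**6/6 + ∫(2*exp(-3*x)) dx.
Step 3. Evaluate the standard form: now -x**6/6 - 2*exp(-3*x)/3.
Answer: -x**6/6 - 2*exp(-3*x)/3.


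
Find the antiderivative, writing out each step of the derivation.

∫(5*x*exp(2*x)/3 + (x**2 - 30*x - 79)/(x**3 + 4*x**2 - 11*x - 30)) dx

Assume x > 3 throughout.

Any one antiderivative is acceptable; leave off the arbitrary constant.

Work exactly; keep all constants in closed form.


Step 1. Rewrite: now ∫(5*x*exp(2*x)/3) dx + ∫((x**2 - 30*x - 79)/(x**3 + 4*x**2 - 11*x - 30)) dx.
Step 2. Integrate ∫(5*x*exp(2*x)/3) dx by parts with u = x, dv = (5*exp(2*x)/3) dx, so v = 5*exp(2*x)/6: now 5*x*exp(2*x)/6 + ∫((x**2 - 30*x - 79)/(x**3 + 4*x**2 - 11*x - 30)) dx + ∫(-5*exp(2*x)/6) dx.
Step 3. Evaluate the standard form: now 5*x*exp(2*x)/6 - 5*exp(2*x)/12 + ∫((x**2 - 30*x - 79)/(x**3 + 4*x**2 - 11*x - 30)) dx.
Step 4. Decompose ∫((x**2 - 30*x - 79)/(x**3 + 4*x**2 - 11*x - 30)) dx by partial fractions, (x**2 - 30*x - 79)/(x**3 + 4*x**2 - 11*x - 30) = 4/(x + 5) + 1/(x + 2) - 4/(x - 3): now 5*x*exp(2*x)/6 - 5*exp(2*x)/12 + ∫(-4/(x - 3)) dx + ∫(1/(x + 2)) dx + ∫(4/(x + 5)) dx.
Step 5. Evaluate the standard form [assuming x > -5]: now 5*x*exp(2*x)/6 - 5*exp(2*x)/12 + 4*log(x + 5) + ∫(-4/(x - 3)) dx + ∫(1/(x + 2)) dx.
Step 6. Evaluate the standard form [assuming x > -2]: now 5*x*exp(2*x)/6 - 5*exp(2*x)/12 + log(x + 2) + 4*log(x + 5) + ∫(-4/(x - 3)) dx.
Step 7. Evaluate the standard form [assuming x > 3]: now 5*x*exp(2*x)/6 - 5*exp(2*x)/12 - 4*log(x - 3) + log(x + 2) + 4*log(x + 5).
Answer: 5*x*exp(2*x)/6 - 5*exp(2*x)/12 - 4*log(x - 3) + log(x + 2) + 4*log(x + 5).


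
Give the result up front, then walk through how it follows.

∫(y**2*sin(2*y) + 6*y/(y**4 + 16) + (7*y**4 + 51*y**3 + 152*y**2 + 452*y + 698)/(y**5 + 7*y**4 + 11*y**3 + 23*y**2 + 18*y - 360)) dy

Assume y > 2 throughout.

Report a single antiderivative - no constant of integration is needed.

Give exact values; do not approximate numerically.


The answer is -y**2*cos(2*y)/2 + y*sin(2*y)/2 + 5*log(y - 2) + log(y + 4) + log(y + 5) + cos(2*y)/4 + atan(y/3)/3 + 3*atan(y**2/4)/4.
Step 1. Rewrite: now ∫(6*y/(y**4 + 16)) dy + ∫(y**2*sin(2*y)) dy + ∫((7*y**4 + 51*y**3 + 152*y**2 + 452*y + 698)/(y**5 + 7*y**4 + 11*y**3 + 23*y**2 + 18*y - 360)) dy.
Step 2. Integrate ∫(y**2*sin(2*y)) dy by parts with u = y**2, dv = (sin(2*y)) dy, so v = -cos(2*y)/2: now -y**2*cos(2*y)/2 + ∫(6*y/(y**4 + 16)) dy + ∫(y*cos(2*y)) dy + ∫((7*y**4 + 51*y**3 + 152*y**2 + 452*y + 698)/(y**5 + 7*y**4 + 11*y**3 + 23*y**2 + 18*y - 360)) dy.
Step 3. Integrate ∫(y*cos(2*y)) dy by parts with u = y, dv = (cos(2*y)) dy, so v = sin(2*y)/2: now -y**2*cos(2*y)/2 + y*sin(2*y)/2 + ∫(6*y/(y**4 + 16)) dy + ∫((7*y**4 + 51*y**3 + 152*y**2 + 452*y + 698)/(y**5 + 7*y**4 + 11*y**3 + 23*y**2 + 18*y - 360)) dy + ∫(-sin(2*y)/2) dy.
Step 4. Evaluate the standard form: now -y**2*cos(2*y)/2 + y*sin(2*y)/2 + cos(2*y)/4 + ∫(6*y/(y**4 + 16)) dy + ∫((7*y**4 + 51*y**3 + 152*y**2 + 452*y + 698)/(y**5 + 7*y**4 + 11*y**3 + 23*y**2 + 18*y - 360)) dy.
Step 5. Decompose ∫((7*y**4 + 51*y**3 + 152*y**2 + 452*y + 698)/(y**5 + 7*y**4 + 11*y**3 + 23*y**2 + 18*y - 360)) dy by partial fractions, (7*y**4 + 51*y**3 + 152*y**2 + 452*y + 698)/(y**5 + 7*y**4 + 11*y**3 + 23*y**2 + 18*y - 360) = 1/(y**2 + 9) + 1/(y + 5) + 1/(y + 4) + 5/(y - 2): now -y**2*cos(2*y)/2 + y*sin(2*y)/2 + cos(2*y)/4 + ∫(6*y/(y**4 + 16)) dy + ∫(5/(y - 2)) dy + ∫(1/(y + 4)) dy + ∫(1/(y + 5)) dy + ∫(1/(y**2 + 9)) dy.
Step 6. Evaluate the standard form [assuming y > 2]: now -y**2*cos(2*y)/2 + y*sin(2*y)/2 + 5*log(y - 2) + cos(2*y)/4 + ∫(6*y/(y**4 + 16)) dy + ∫(1/(y + 4)) dy + ∫(1/(y + 5)) dy + ∫(1/(y**2 + 9)) dy.
Step 7. Evaluate the standard form [assuming y > -5]: now -y**2*cos(2*y)/2 + y*sin(2*y)/2 + 5*log(y - 2) + log(y + 5) + cos(2*y)/4 + ∫(6*y/(y**4 + 16)) dy + ∫(1/(y + 4)) dy + ∫(1/(y**2 + 9)) dy.
Step 8. Evaluate the standard form [assuming y > -4]: now -y**2*cos(2*y)/2 + y*sin(2*y)/2 + 5*log(y - 2) + log(y + 4) + log(y + 5) + cos(2*y)/4 + ∫(6*y/(y**4 + 16)) dy + ∫(1/(y**2 + 9)) dy.
Step 9. Evaluate the standard form: now -y**2*cos(2*y)/2 + y*sin(2*y)/2 + 5*log(y - 2) + log(y + 4) + log(y + 5) + cos(2*y)/4 + atan(y/3)/3 + ∫(6*y/(y**4 + 16)) dy.
Step 10. Substitute u = y**2, turning ∫(6*y/(y**4 + 16)) dy into ∫(3/(u**2 + 16)) du: now -y**2*cos(2*y)/2 + y*sin(2*y)/2 + 5*log(y - 2) + log(y + 4) + log(y + 5) + cos(2*y)/4 + atan(y/3)/3 + ∫(3/(u**2 + 16)) du.
Step 11. Evaluate the standard form: now -y**2*cos(2*y)/2 + y*sin(2*y)/2 + 5*log(y - 2) + log(y + 4) + log(y + 5) + cos(2*y)/4 + 3*atan(u/4)/4 + atan(y/3)/3.
Step 12. Substitute back u = y**2: now -y**2*cos(2*y)/2 + y*sin(2*y)/2 + 5*log(y - 2) + log(y + 4) + log(y + 5) + cos(2*y)/4 + atan(y/3)/3 + 3*atan(y**2/4)/4.
Answer: -y**2*cos(2*y)/2 + y*sin(2*y)/2 + 5*log(y - 2) + log(y + 4) + log(y + 5) + cos(2*y)/4 + atan(y/3)/3 + 3*atan(y**2/4)/4.


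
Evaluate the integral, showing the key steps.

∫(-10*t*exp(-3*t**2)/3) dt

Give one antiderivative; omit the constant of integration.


Step 1. Substitute u = t**2, turning ∫(-10*t*exp(-3*t**2)/3) dt into ∫(-5*exp(-3*u)/3) du: now ∫(-5*exp(-3*u)/3) du.
Step 2. Evaluate the standard form: now 5*exp(-3*u)/9.
Step 3. Substitute back u = t**2: now 5*exp(-3*t**2)/9.
Answer: 5*exp(-3*t**2)/9.


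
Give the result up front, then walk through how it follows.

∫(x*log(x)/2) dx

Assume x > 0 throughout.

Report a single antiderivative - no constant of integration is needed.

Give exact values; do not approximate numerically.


The answer is x**2*log(x)/4 - x**2/8.
Step 1. Integrate ∫(x*log(x)/2) dx by parts with u = log(x), dv = (x/2) dx, so v = x**2/4 [assuming x > 0]: now x**2*log(x)/4 + ∫(-x/4) dx.
Step 2. Evaluate the standard form: now x**2*log(x)/4 - x**2/8.
Answer: x**2*log(x)/4 - x**2/8.


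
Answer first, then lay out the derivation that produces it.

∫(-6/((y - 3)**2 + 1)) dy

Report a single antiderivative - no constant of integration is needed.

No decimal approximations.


The answer is -6*atan(y - 3).
Step 1. Substitute u = y - 3, turning ∫(-6/((y - 3)**2 + 1)) dy into ∫(-6/(u**2 + 1)) du: now ∫(-6/(u**2 + 1)) du.
Step 2. Evaluate the standard form: now -6*atan(u).
Step 3. Substitute back u = y - 3: now -6*atan(y - 3).
Answer: -6*atan(y - 3).


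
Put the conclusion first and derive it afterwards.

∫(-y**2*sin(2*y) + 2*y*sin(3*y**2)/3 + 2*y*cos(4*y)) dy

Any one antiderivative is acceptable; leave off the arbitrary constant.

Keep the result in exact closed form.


The answer is y**2*cos(2*y)/2 - y*sin(2*y)/2 + y*sin(4*y)/2 - cos(2*y)/4 + cos(4*y)/8 - cos(3*y**2)/9.
Step 1. Rewrite: now ∫(2*y*sin(3*y**2)/3) dy + ∫(2*y*cos(4*y)) dy + ∫(-y**2*sin(2*y)) dy.
Step 2. Substitute u = y**2, turning ∫(2*y*sin(3*y**2)/3) dy into ∫(sin(3*u)/3) du: now ∫(2*y*cos(4*y)) dy + ∫(-y**2*sin(2*y)) dy + ∫(sin(3*u)/3) du.
Step 3. Evaluate the standard form: now -cos(3*u)/9 + ∫(2*y*cos(4*y)) dy + ∫(-y**2*sin(2*y)) dy.
Step 4. Substitute back u = y**2: now -cos(3*y**2)/9 + ∫(2*y*cos(4*y)) dy + ∫(-y**2*sin(2*y)) dy.
Step 5. Integrate ∫(-y**2*sin(2*y)) dy by parts with u = y**2, dv = (-sin(2*y)) dy, so v = cos(2*y)/2: now y**2*cos(2*y)/2 - cos(3*y**2)/9 + ∫(-y*cos(2*y)) dy + ∫(2*y*cos(4*y)) dy.
Step 6. Integrate ∫(-y*cos(2*y)) dy by parts with u = y, dv = (-cos(2*y)) dy, so v = -sin(2*y)/2: now y**2*cos(2*y)/2 - y*sin(2*y)/2 - cos(3*y**2)/9 + ∫(2*y*cos(4*y)) dy + ∫(sin(2*y)/2) dy.
Step 7. Evaluate the standard form: now y**2*cos(2*y)/2 - y*sin(2*y)/2 - cos(2*y)/4 - cos(3*y**2)/9 + ∫(2*y*cos(4*y)) dy.
Step 8. Integrate ∫(2*y*cos(4*y)) dy by parts with u = y, dv = (2*cos(4*y)) dy, so v = sin(4*y)/2: now y**2*cos(2*y)/2 - y*sin(2*y)/2 + y*sin(4*y)/2 - cos(2*y)/4 - cos(3*y**2)/9 + ∫(-sin(4*y)/2) dy.
Step 9. Evaluate the standard form: now y**2*cos(2*y)/2 - y*sin(2*y)/2 + y*sin(4*y)/2 - cos(2*y)/4 + cos(4*y)/8 - cos(3*y**2)/9.
Answer: y**2*cos(2*y)/2 - y*sin(2*y)/2 + y*sin(4*y)/2 - cos(2*y)/4 + cos(4*y)/8 - cos(3*y**2)/9.


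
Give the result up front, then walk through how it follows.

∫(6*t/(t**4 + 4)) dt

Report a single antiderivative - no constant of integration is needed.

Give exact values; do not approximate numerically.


The answer is 3*atan(t**2/2)/2.
Step 1. Substitute u = t**2, turning ∫(6*t/(t**4 + 4)) dt into ∫(3/(u**2 + 4)) du: now ∫(3/(u**2 + 4)) du.
Step 2. Evaluate the standard form: now 3*atan(u/2)/2.
Step 3. Substitute back u = t**2: now 3*atan(t**2/2)/2.
Answer: 3*atan(t**2/2)/2.


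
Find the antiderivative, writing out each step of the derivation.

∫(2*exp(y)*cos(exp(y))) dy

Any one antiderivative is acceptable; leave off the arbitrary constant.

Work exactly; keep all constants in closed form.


Step 1. Substitute u = exp(y), turning ∫(2*exp(y)*cos(exp(y))) dy into ∫(2*cos(u)) du: now ∫(2*cos(u)) du.
Step 2. Evaluate the standard form: now 2*sin(u).
Step 3. Substitute back u = exp(y): now 2*sin(exp(y)).
Answer: 2*sin(exp(y)).


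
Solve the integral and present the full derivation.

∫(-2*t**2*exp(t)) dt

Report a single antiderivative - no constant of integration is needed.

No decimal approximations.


Step 1. Integrate ∫(-2*t**2*exp(t)) dt by parts with u = t**2, dv = (-2*exp(t)) dt, so v = -2*exp(t): now -2*t**2*exp(t) + ∫(4*t*exp(t)) dt.
Step 2. Integrate ∫(4*t*exp(t)) dt by parts with u = t, dv = (4*exp(t)) dt, so v = 4*exp(t): now -2*t**2*exp(t) + 4*t*exp(t) + ∫(-4*exp(t)) dt.
Step 3. Evaluate the standard form: now -2*t**2*exp(t) + 4*t*exp(t) - 4*exp(t).
Answer: -2*t**2*exp(t) + 4*t*exp(t) - 4*exp(t).


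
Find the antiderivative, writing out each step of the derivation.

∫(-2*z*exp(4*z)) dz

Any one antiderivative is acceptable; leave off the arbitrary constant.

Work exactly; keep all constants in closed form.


Step 1. Integrate ∫(-2*z*exp(4*z)) dz by parts with u = z, dv = (-2*exp(4*z)) dz, so v = -exp(4*z)/2: now -z*exp(4*z)/2 + ∫(exp(4*z)/2) dz.
Step 2. Evaluate the standard form: now -z*exp(4*z)/2 + exp(4*z)/8.
Answer: -z*exp(4*z)/2 + exp(4*z)/8.


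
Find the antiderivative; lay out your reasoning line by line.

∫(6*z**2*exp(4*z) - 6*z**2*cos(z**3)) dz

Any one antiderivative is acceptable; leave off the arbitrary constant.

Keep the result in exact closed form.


Step 1. Rewrite: now ∫(6*z**2*exp(4*z)) dz + ∫(-6*z**2*cos(z**3)) dz.
Step 2. Substitute u = z**3, turning ∫(-6*z**2*cos(z**3)) dz into ∫(-2*cos(u)) du: now ∫(6*z**2*exp(4*z)) dz + ∫(-2*cos(u)) du.
Step 3. Evaluate the standard form: now -2*sin(u) + ∫(6*z**2*exp(4*z)) dz.
Step 4. Substitute back u = z**3: now -2*sin(z**3) + ∫(6*z**2*exp(4*z)) dz.
Step 5. Integrate ∫(6*z**2*exp(4*z)) dz by parts with u = z**2, dv = (6*exp(4*z)) dz, so v = 3*exp(4*z)/2: now 3*z**2*exp(4*z)/2 - 2*sin(z**3) + ∫(-3*z*exp(4*z)) dz.
Step 6. Integrate ∫(-3*z*exp(4*z)) dz by parts with u = z, dv = (-3*exp(4*z)) dz, so v = -3*exp(4*z)/4: now 3*z**2*exp(4*z)/2 - 3*z*exp(4*z)/4 - 2*sin(z**3) + ∫(3*exp(4*z)/4) dz.
Step 7. Evaluate the standard form: now 3*z**2*exp(4*z)/2 - 3*z*exp(4*z)/4 + 3*exp(4*z)/16 - 2*sin(z**3).
Answer: 3*z**2*exp(4*z)/2 - 3*z*exp(4*z)/4 + 3*exp(4*z)/16 - 2*sin(z**3).


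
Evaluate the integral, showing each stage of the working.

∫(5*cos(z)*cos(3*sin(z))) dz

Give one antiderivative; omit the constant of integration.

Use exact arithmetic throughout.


Step 1. Substitute u = sin(z), turning ∫(5*cos(z)*cos(3*sin(z))) dz into ∫(5*cos(3*u)) du: now ∫(5*cos(3*u)) du.
Step 2. Evaluate the standard form: now 5*sin(3*u)/3.
Step 3. Substitute back u = sin(z): now 5*sin(3*sin(z))/3.
Answer: 5*sin(3*sin(z))/3.


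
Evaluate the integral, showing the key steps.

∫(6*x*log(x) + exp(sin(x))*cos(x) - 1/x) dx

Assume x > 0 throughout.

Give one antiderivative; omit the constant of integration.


Step 1. Rewrite: now ∫(-1/x) dx + ∫(6*x*log(x)) dx + ∫(exp(sin(x))*cos(x)) dx.
Step 2. Integrate ∫(6*x*log(x)) dx by parts with u = log(x), dv = (6*x) dx, so v = 3*x**2 [assuming x > 0]: now 3*x**2*log(x) + ∫(-1/x) dx + ∫(-3*x) dx + ∫(exp(sin(x))*cos(x)) dx.
Step 3. Evaluate the standard form: now 3*x**2*log(x) - 3*x**2/2 + ∫(-1/x) dx + ∫(exp(sin(x))*cos(x)) dx.
Step 4. Evaluate the standard form [assuming x > 0]: now 3*x**2*log(x) - 3*x**2/2 - log(x) + ∫(exp(sin(x))*cos(x)) dx.
Step 5. Substitute u = sin(x), turning ∫(exp(sin(x))*cos(x)) dx into ∫(exp(u)) du: now 3*x**2*log(x) - 3*x**2/2 - log(x) + ∫(exp(u)) du.
Step 6. Evaluate the standard form: now 3*x**2*log(x) - 3*x**2/2 + exp(u) - log(x).
Step 7. Substitute back u = sin(x): now 3*x**2*log(x) - 3*x**2/2 + exp(sin(x)) - log(x).
Answer: 3*x**2*log(x) - 3*x**2/2 + exp(sin(x)) - log(x).


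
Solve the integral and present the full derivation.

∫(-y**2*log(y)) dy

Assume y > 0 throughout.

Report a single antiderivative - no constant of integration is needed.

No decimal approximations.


Step 1. Integrate ∫(-y**2*log(y)) dy by parts with u = log(y), dv = (-y**2) dy, so v = -y**3/3 [assuming y > 0]: now -y**3*log(y)/3 + ∫(y**2/3) dy.
Step 2. Evaluate the standard form: now -y**3*log(y)/3 + y**3/9.
Answer: -y**3*log(y)/3 + y**3/9.


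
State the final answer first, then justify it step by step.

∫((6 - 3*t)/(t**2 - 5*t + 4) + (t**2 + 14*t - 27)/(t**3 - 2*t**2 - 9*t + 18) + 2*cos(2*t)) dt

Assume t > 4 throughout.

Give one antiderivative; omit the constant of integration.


The answer is -2*log(t - 4) + 4*log(t - 3) - log(t - 2) - log(t - 1) - 2*log(t + 3) + sin(2*t).
Step 1. Rewrite: now ∫((6 - 3*t)/(t**2 - 5*t + 4)) dt + ∫((t**2 + 14*t - 27)/(t**3 - 2*t**2 - 9*t + 18)) dt + ∫(2*cos(2*t)) dt.
Step 2. Decompose ∫((6 - 3*t)/(t**2 - 5*t + 4)) dt by partial fractions, (6 - 3*t)/(t**2 - 5*t + 4) = -1/(t - 1) - 2/(t - 4): now ∫((t**2 + 14*t - 27)/(t**3 - 2*t**2 - 9*t + 18)) dt + ∫(-2/(t - 4)) dt + ∫(-1/(t - 1)) dt + ∫(2*cos(2*t)) dt.
Step 3. Evaluate the standard form [assuming t > 1]: now -log(t - 1) + ∫((t**2 + 14*t - 27)/(t**3 - 2*t**2 - 9*t + 18)) dt + ∫(-2/(t - 4)) dt + ∫(2*cos(2*t)) dt.
Step 4. Evaluate the standard form [assuming t > 4]: now -2*log(t - 4) - log(t - 1) + ∫((t**2 + 14*t - 27)/(t**3 - 2*t**2 - 9*t + 18)) dt + ∫(2*cos(2*t)) dt.
Step 5. Decompose ∫((t**2 + 14*t - 27)/(t**3 - 2*t**2 - 9*t + 18)) dt by partial fractions, (t**2 + 14*t - 27)/(t**3 - 2*t**2 - 9*t + 18) = -2/(t + 3) - 1/(t - 2) + 4/(t - 3): now -2*log(t - 4) - log(t - 1) + ∫(4/(t - 3)) dt + ∫(-1/(t - 2)) dt + ∫(-2/(t + 3)) dt + ∫(2*cos(2*t)) dt.
Step 6. Evaluate the standard form [assuming t > -3]: now -2*log(t - 4) - log(t - 1) - 2*log(t + 3) + ∫(4/(t - 3)) dt + ∫(-1/(t - 2)) dt + ∫(2*cos(2*t)) dt.
Step 7. Evaluate the standard form [assuming t > 3]: now -2*log(t - 4) + 4*log(t - 3) - log(t - 1) - 2*log(t + 3) + ∫(-1/(t - 2)) dt + ∫(2*cos(2*t)) dt.
Step 8. Evaluate the standard form [assuming t > 2]: now -2*log(t - 4) + 4*log(t - 3) - log(t - 2) - log(t - 1) - 2*log(t + 3) + ∫(2*cos(2*t)) dt.
Step 9. Evaluate the standard form: now -2*log(t - 4) + 4*log(t - 3) - log(t - 2) - log(t - 1) - 2*log(t + 3) + sin(2*t).
Answer: -2*log(t - 4) + 4*log(t - 3) - log(t - 2) - log(t - 1) - 2*log(t + 3) + sin(2*t).


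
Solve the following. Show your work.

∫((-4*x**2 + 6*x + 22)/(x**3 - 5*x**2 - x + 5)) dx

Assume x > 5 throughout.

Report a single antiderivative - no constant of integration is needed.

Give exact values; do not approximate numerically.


Step 1. Decompose ∫((-4*x**2 + 6*x + 22)/(x**3 - 5*x**2 - x + 5)) dx by partial fractions, (-4*x**2 + 6*x + 22)/(x**3 - 5*x**2 - x + 5) = 1/(x + 1) - 3/(x - 1) - 2/(x - 5): now ∫(-2/(x - 5)) dx + ∫(-3/(x - 1)) dx + ∫(1/(x + 1)) dx.
Step 2. Evaluate the standard form [assuming x > 1]: now -3*log(x - 1) + ∫(-2/(x - 5)) dx + ∫(1/(x + 1)) dx.
Step 3. Evaluate the standard form [assuming x > -1]: now -3*log(x - 1) + log(x + 1) + ∫(-2/(x - 5)) dx.
Step 4. Evaluate the standard form [assuming x > 5]: now -2*log(x - 5) - 3*log(x - 1) + log(x + 1).
Answer: -2*log(x - 5) - 3*log(x - 1) + log(x + 1).


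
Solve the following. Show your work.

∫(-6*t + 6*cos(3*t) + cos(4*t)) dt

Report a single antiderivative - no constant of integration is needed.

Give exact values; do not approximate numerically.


Step 1. Rewrite: now ∫(-6*t) dt + ∫(6*cos(3*t)) dt + ∫(cos(4*t)) dt.
Step 2. Evaluate the standard form: now -3*t**2 + ∫(6*cos(3*t)) dt + ∫(cos(4*t)) dt.
Step 3. Evaluate the standard form: now -3*t**2 + 2*sin(3*t) + ∫(cos(4*t)) dt.
Step 4. Evaluate the standard form: now -3*t**2 + 2*sin(3*t) + sin(4*t)/4.
Answer: -3*t**2 + 2*sin(3*t) + sin(4*t)/4.


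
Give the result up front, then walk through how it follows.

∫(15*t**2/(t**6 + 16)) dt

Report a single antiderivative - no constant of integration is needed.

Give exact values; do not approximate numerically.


The answer is 5*atan(t**3/4)/4.
Step 1. Substitute u = t**3, turning ∫(15*t**2/(t**6 + 16)) dt into ∫(5/(u**2 + 16)) du: now ∫(5/(u**2 + 16)) du.
Step 2. Evaluate the standard form: now 5*atan(u/4)/4.
Step 3. Substitute back u = t**3: now 5*atan(t**3/4)/4.
Answer: 5*atan(t**3/4)/4.


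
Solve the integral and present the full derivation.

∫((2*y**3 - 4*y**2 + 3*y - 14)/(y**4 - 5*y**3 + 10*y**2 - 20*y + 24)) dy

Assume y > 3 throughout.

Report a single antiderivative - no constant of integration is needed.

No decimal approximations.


Step 1. Decompose ∫((2*y**3 - 4*y**2 + 3*y - 14)/(y**4 - 5*y**3 + 10*y**2 - 20*y + 24)) dy by partial fractions, (2*y**3 - 4*y**2 + 3*y - 14)/(y**4 - 5*y**3 + 10*y**2 - 20*y + 24) = 1/(y**2 + 4) + 1/(y - 2) + 1/(y - 3): now ∫(1/(y - 3)) dy + ∫(1/(y - 2)) dy + ∫(1/(y**2 + 4)) dy.
Step 2. Evaluate the standard form [assuming y > 2]: now log(y - 2) + ∫(1/(y - 3)) dy + ∫(1/(y**2 + 4)) dy.
Step 3. Evaluate the standard form [assuming y > 3]: now log(y - 3) + log(y - 2) + ∫(1/(y**2 + 4)) dy.
Step 4. Evaluate the standard form: now log(y - 3) + log(y - 2) + atan(y/2)/2.
Answer: log(y - 3) + log(y - 2) + atan(y/2)/2.


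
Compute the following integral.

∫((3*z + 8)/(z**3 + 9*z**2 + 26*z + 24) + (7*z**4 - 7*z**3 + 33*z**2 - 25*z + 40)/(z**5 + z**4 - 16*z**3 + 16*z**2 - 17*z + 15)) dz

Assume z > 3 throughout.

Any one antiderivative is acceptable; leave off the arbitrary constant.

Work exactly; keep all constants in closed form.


Answer: 4*log(z - 3) - 2*log(z - 1) + log(z + 2) + log(z + 3) - 2*log(z + 4) + 5*log(z + 5) + atan(z).


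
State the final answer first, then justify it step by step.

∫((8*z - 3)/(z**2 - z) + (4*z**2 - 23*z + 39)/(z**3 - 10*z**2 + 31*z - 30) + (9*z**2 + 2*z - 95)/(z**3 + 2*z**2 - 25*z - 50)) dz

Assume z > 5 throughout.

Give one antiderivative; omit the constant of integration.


The answer is 3*log(z) + 6*log(z - 5) - 3*log(z - 3) + 3*log(z - 2) + 5*log(z - 1) + 3*log(z + 2) + 4*log(z + 5).
Step 1. Rewrite: now ∫((8*z - 3)/(z**2 - z)) dz + ∫((4*z**2 - 23*z + 39)/(z**3 - 10*z**2 + 31*z - 30)) dz + ∫((9*z**2 + 2*z - 95)/(z**3 + 2*z**2 - 25*z - 50)) dz.
Step 2. Decompose ∫((4*z**2 - 23*z + 39)/(z**3 - 10*z**2 + 31*z - 30)) dz by partial fractions, (4*z**2 - 23*z + 39)/(z**3 - 10*z**2 + 31*z - 30) = 3/(z - 2) - 3/(z - 3) + 4/(z - 5): now ∫((8*z - 3)/(z**2 - z)) dz + ∫((9*z**2 + 2*z - 95)/(z**3 + 2*z**2 - 25*z - 50)) dz + ∫(4/(z - 5)) dz + ∫(-3/(z - 3)) dz + ∫(3/(z - 2)) dz.
Step 3. Evaluate the standard form [assuming z > 5]: now 4*log(z - 5) + ∫((8*z - 3)/(z**2 - z)) dz + ∫((9*z**2 + 2*z - 95)/(z**3 + 2*z**2 - 25*z - 50)) dz + ∫(-3/(z - 3)) dz + ∫(3/(z - 2)) dz.
Step 4. Evaluate the standard form [assuming z > 2]: now 4*log(z - 5) + 3*log(z - 2) + ∫((8*z - 3)/(z**2 - z)) dz + ∫((9*z**2 + 2*z - 95)/(z**3 + 2*z**2 - 25*z - 50)) dz + ∫(-3/(z - 3)) dz.
Step 5. Evaluate the standard form [assuming z > 3]: now 4*log(z - 5) - 3*log(z - 3) + 3*log(z - 2) + ∫((8*z - 3)/(z**2 - z)) dz + ∫((9*z**2 + 2*z - 95)/(z**3 + 2*z**2 - 25*z - 50)) dz.
Step 6. Decompose ∫((8*z - 3)/(z**2 - z)) dz by partial fractions, (8*z - 3)/(z**2 - z) = 5/(z - 1) + 3/z: now 4*log(z - 5) - 3*log(z - 3) + 3*log(z - 2) + ∫(3/z) dz + ∫((9*z**2 + 2*z - 95)/(z**3 + 2*z**2 - 25*z - 50)) dz + ∫(5/(z - 1)) dz.
Step 7. Evaluate the standard form [assuming z > 1]: now 4*log(z - 5) - 3*log(z - 3) + 3*log(z - 2) + 5*log(z - 1) + ∫(3/z) dz + ∫((9*z**2 + 2*z - 95)/(z**3 + 2*z**2 - 25*z - 50)) dz.
Step 8. Evaluate the standard form [assuming z > 0]: now 3*log(z) + 4*log(z - 5) - 3*log(z - 3) + 3*log(z - 2) + 5*log(z - 1) + ∫((9*z**2 + 2*z - 95)/(z**3 + 2*z**2 - 25*z - 50)) dz.
Step 9. Decompose ∫((9*z**2 + 2*z - 95)/(z**3 + 2*z**2 - 25*z - 50)) dz by partial fractions, (9*z**2 + 2*z - 95)/(z**3 + 2*z**2 - 25*z - 50) = 4/(z + 5) + 3/(z + 2) + 2/(z - 5): now 3*log(z) + 4*log(z - 5) - 3*log(z - 3) + 3*log(z - 2) + 5*log(z - 1) + ∫(2/(z - 5)) dz + ∫(3/(z + 2)) dz + ∫(4/(z + 5)) dz.
Step 10. Evaluate the standard form [assuming z > -2]: now 3*log(z) + 4*log(z - 5) - 3*log(z - 3) + 3*log(z - 2) + 5*log(z - 1) + 3*log(z + 2) + ∫(2/(z - 5)) dz + ∫(4/(z + 5)) dz.
Step 11. Evaluate the standard form [assuming z > -5]: now 3*log(z) + 4*log(z - 5) - 3*log(z - 3) + 3*log(z - 2) + 5*log(z - 1) + 3*log(z + 2) + 4*log(z + 5) + ∫(2/(z - 5)) dz.
Step 12. Evaluate the standard form [assuming z > 5]: now 3*log(z) + 6*log(z - 5) - 3*log(z - 3) + 3*log(z - 2) + 5*log(z - 1) + 3*log(z + 2) + 4*log(z + 5).
Answer: 3*log(z) + 6*log(z - 5) - 3*log(z - 3) + 3*log(z - 2) + 5*log(z - 1) + 3*log(z + 2) + 4*log(z + 5).


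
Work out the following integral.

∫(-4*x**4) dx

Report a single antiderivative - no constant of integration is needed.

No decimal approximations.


Answer: -4*x**5/5.


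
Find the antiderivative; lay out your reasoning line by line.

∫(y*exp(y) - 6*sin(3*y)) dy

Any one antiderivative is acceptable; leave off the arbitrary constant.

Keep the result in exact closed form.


Step 1. Rewrite: now ∫(y*exp(y)) dy + ∫(-6*sin(3*y)) dy.
Step 2. Integrate ∫(y*exp(y)) dy by parts with u = y, dv = (exp(y)) dy, so v = exp(y): now y*exp(y) + ∫(-exp(y)) dy + ∫(-6*sin(3*y)) dy.
Step 3. Evaluate the standard form: now y*exp(y) - exp(y) + ∫(-6*sin(3*y)) dy.
Step 4. Evaluate the standard form: now y*exp(y) - exp(y) + 2*cos(3*y).
Answer: y*exp(y) - exp(y) + 2*cos(3*y).


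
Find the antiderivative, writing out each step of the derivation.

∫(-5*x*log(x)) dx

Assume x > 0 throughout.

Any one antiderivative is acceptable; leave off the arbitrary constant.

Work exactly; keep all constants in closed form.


Step 1. Integrate ∫(-5*x*log(x)) dx by parts with u = log(x), dv = (-5*x) dx, so v = -5*x**2/2 [assuming x > 0]: now -5*x**2*log(x)/2 + ∫(5*x/2) dx.
Step 2. Evaluate the standard form: now -5*x**2*log(x)/2 + 5*x**2/4.
Answer: -5*x**2*log(x)/2 + 5*x**2/4.


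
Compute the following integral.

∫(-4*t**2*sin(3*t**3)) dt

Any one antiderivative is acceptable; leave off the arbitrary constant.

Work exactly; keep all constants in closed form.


Answer: 4*cos(3*t**3)/9.


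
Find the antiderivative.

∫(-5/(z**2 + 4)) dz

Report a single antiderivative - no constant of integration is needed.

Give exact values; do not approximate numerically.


Answer: -5*atan(z/2)/2.


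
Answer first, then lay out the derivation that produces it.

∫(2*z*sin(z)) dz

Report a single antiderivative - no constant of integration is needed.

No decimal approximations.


The answer is -2*z*cos(z) + 2*sin(z).
Step 1. Integrate ∫(2*z*sin(z)) dz by parts with u = z, dv = (2*sin(z)) dz, so v = -2*cos(z): now -2*z*cos(z) + ∫(2*cos(z)) dz.
Step 2. Evaluate the standard form: now -2*z*cos(z) + 2*sin(z).
Answer: -2*z*cos(z) + 2*sin(z).


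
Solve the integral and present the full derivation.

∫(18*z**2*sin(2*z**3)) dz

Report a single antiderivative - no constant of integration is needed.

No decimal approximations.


Step 1. Substitute u = z**3, turning ∫(18*z**2*sin(2*z**3)) dz into ∫(6*sin(2*u)) du: now ∫(6*sin(2*u)) du.
Step 2. Evaluate the standard form: now -3*cos(2*u).
Step 3. Substitute back u = z**3: now -3*cos(2*z**3).
Answer: -3*cos(2*z**3).


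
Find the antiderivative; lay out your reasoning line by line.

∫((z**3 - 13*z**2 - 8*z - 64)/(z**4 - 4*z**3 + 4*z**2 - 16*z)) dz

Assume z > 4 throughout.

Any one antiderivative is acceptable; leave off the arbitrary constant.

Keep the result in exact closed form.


Step 1. Decompose ∫((z**3 - 13*z**2 - 8*z - 64)/(z**4 - 4*z**3 + 4*z**2 - 16*z)) dz by partial fractions, (z**3 - 13*z**2 - 8*z - 64)/(z**4 - 4*z**3 + 4*z**2 - 16*z) = 3/(z**2 + 4) - 3/(z - 4) + 4/z: now ∫(4/z) dz + ∫(-3/(z - 4)) dz + ∫(3/(z**2 + 4)) dz.
Step 2. Evaluate the standard form [assuming z > 4]: now -3*log(z - 4) + ∫(4/z) dz + ∫(3/(z**2 + 4)) dz.
Step 3. Evaluate the standard form [assuming z > 0]: now 4*log(z) - 3*log(z - 4) + ∫(3/(z**2 + 4)) dz.
Step 4. Evaluate the standard form: now 4*log(z) - 3*log(z - 4) + 3*atan(z/2)/2.
Answer: 4*log(z) - 3*log(z - 4) + 3*atan(z/2)/2.
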